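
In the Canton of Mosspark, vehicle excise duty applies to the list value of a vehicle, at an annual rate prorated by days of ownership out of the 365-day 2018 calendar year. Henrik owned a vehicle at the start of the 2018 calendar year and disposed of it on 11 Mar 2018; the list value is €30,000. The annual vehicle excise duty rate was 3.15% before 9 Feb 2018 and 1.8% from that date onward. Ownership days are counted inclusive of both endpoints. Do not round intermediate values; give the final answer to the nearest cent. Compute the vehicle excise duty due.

€146.84

1 Jan – 8 Feb 2018: 39 days at 3.15% → €30,000 × 3.15% × 39/365 = €100.9726
9 Feb – 11 Mar 2018: 31 days at 1.8% → €30,000 × 1.8% × 31/365 = €45.8630
Total = €146.8356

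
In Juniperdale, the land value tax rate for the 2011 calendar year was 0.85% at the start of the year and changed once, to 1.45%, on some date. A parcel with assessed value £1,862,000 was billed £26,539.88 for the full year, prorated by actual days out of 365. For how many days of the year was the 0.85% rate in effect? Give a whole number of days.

15 days

Let d = days at the first rate; then 365 − d days at the second rate.
£1,862,000 × [0.85%·d + 1.45%·(365−d)] / 365 = £26,539.88
Solving gives d = 15, so the new rate took effect on January 16, 2011.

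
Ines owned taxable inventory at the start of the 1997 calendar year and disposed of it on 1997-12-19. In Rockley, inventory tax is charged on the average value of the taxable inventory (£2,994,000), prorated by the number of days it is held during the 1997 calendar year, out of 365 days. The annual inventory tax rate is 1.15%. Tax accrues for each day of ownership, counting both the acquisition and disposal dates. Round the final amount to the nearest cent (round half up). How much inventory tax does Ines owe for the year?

£33,299.02

Days held (1997-01-01 to 1997-12-19): 353 out of 365
Tax = £2,994,000 × 1.15% × 353/365 = £33,299.0219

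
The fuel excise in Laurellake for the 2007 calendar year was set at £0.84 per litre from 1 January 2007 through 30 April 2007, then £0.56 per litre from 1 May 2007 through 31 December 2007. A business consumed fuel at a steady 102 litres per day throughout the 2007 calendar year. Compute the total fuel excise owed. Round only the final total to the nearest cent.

£24276.00

1 January – 30 April 2007: 120 days × 102 litres/day = 12,240 litres at £0.84/litre → £10281.60
1 May – 31 December 2007: 245 days × 102 litres/day = 24,990 litres at £0.56/litre → £13994.40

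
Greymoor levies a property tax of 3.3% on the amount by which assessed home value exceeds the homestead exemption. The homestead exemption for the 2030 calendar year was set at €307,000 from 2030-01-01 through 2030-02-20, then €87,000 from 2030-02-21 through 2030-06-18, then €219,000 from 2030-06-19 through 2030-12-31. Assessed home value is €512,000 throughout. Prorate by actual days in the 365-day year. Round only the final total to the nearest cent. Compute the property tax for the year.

€10,671.48

2030-01-01 to 2030-02-20: 51 days, exemption €307,000 → (€512,000 − €307,000) × 3.3% × 51/365 = €945.2466
2030-02-21 to 2030-06-18: 118 days, exemption €87,000 → (€512,000 − €87,000) × 3.3% × 118/365 = €4,534.1096
2030-06-19 to 2030-12-31: 196 days, exemption €219,000 → (€512,000 − €219,000) × 3.3% × 196/365 = €5,192.1205
Total = €10,671.4767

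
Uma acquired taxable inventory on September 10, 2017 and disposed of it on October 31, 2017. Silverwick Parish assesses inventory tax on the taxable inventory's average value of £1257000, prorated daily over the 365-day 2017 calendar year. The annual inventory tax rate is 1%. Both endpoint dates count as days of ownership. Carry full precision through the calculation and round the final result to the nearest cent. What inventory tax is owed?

Days held (September 10 – October 31, 2017): 52 out of 365
Tax = £1257000 × 1% × 52/365 = £1790.7945

£1790.79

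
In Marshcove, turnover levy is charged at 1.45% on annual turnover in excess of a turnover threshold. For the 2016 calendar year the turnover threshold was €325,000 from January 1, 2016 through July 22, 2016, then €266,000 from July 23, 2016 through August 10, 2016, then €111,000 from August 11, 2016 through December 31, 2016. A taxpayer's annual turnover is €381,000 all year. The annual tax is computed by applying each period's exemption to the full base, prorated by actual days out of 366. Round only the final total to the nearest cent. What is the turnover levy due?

€2,068.79

January 1 – July 22, 2016: 204 days, exemption €325,000 → (€381,000 − €325,000) × 1.45% × 204/366 = €452.5902
July 23 – August 10, 2016: 19 days, exemption €266,000 → (€381,000 − €266,000) × 1.45% × 19/366 = €86.5642
August 11 – December 31, 2016: 143 days, exemption €111,000 → (€381,000 − €111,000) × 1.45% × 143/366 = €1,529.6311
Total = €2,068.7855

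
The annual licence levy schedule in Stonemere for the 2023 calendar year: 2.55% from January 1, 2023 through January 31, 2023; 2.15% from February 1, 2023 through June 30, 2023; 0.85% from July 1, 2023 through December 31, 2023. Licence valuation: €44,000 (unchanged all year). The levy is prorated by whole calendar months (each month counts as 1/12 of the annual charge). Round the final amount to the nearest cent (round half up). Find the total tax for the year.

€674.67

January 1 – January 31, 2023: 1 month at 2.55% → €44,000 × 2.55% × 1/12 = €93.5000
February 1 – June 30, 2023: 5 months at 2.15% → €44,000 × 2.15% × 5/12 = €394.1667
July 1 – December 31, 2023: 6 months at 0.85% → €44,000 × 0.85% × 6/12 = €187.0000
Total = €674.6667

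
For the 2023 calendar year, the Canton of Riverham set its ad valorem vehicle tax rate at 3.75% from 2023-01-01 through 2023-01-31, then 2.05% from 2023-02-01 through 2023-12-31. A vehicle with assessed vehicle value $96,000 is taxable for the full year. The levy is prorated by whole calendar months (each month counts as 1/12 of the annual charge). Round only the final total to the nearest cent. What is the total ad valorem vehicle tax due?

$2,104.00

2023-01-01 to 2023-01-31: 1 month at 3.75% → $96,000 × 3.75% × 1/12 = $300.0000
2023-02-01 to 2023-12-31: 11 months at 2.05% → $96,000 × 2.05% × 11/12 = $1,804.0000
Total = $2,104.0000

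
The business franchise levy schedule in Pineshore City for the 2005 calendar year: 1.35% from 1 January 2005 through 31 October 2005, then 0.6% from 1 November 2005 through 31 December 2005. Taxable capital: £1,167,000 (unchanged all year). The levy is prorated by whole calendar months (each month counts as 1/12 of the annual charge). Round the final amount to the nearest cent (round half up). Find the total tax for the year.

£14,295.75

1 January – 31 October 2005: 10 months at 1.35% → £1,167,000 × 1.35% × 10/12 = £13,128.7500
1 November – 31 December 2005: 2 months at 0.6% → £1,167,000 × 0.6% × 2/12 = £1,167.0000
Total = £14,295.7500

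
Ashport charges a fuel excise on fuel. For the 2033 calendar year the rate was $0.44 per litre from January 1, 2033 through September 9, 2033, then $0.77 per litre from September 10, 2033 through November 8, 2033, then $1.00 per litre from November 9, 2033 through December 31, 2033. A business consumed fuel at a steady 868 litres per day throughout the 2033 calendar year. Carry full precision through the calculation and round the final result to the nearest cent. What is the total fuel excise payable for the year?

$182349.44

January 1 – September 9, 2033: 252 days × 868 litres/day = 218,736 litres at $0.44/litre → $96243.84
September 10 – November 8, 2033: 60 days × 868 litres/day = 52,080 litres at $0.77/litre → $40101.60
November 9 – December 31, 2033: 53 days × 868 litres/day = 46,004 litres at $1.00/litre → $46004.00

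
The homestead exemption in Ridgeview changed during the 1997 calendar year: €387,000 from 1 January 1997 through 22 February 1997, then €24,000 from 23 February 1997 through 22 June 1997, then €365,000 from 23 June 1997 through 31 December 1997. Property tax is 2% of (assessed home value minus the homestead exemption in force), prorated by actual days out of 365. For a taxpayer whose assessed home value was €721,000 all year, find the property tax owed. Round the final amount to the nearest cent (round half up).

€9,298.30

1 January – 22 February 1997: 53 days, exemption €387,000 → (€721,000 − €387,000) × 2% × 53/365 = €969.9726
23 February – 22 June 1997: 120 days, exemption €24,000 → (€721,000 − €24,000) × 2% × 120/365 = €4,583.0137
23 June – 31 December 1997: 192 days, exemption €365,000 → (€721,000 − €365,000) × 2% × 192/365 = €3,745.3151
Total = €9,298.3014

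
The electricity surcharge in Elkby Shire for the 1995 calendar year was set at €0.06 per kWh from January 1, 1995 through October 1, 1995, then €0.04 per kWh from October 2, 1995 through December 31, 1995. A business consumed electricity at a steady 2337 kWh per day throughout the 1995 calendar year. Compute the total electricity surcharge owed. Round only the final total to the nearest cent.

January 1 – October 1, 1995: 274 days × 2337 kWh/day = 640,338 kWh at €0.06/kWh → €38420.28
October 2 – December 31, 1995: 91 days × 2337 kWh/day = 212,667 kWh at €0.04/kWh → €8506.68

€46926.96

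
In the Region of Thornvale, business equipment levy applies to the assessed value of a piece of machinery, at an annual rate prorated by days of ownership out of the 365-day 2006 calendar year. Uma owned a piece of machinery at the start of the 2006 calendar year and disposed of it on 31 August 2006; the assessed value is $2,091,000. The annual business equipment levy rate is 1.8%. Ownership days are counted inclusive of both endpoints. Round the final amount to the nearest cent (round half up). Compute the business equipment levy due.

Days held (1 January – 31 August 2006): 243 out of 365
Tax = $2,091,000 × 1.8% × 243/365 = $25,057.6274

$25,057.63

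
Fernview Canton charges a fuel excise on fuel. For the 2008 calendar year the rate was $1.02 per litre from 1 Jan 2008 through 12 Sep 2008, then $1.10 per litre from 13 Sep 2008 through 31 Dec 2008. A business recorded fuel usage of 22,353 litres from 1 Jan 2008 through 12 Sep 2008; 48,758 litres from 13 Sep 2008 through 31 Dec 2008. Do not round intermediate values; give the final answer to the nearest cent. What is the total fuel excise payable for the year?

$76433.86

1 Jan – 12 Sep 2008: 22,353 litres at $1.02/litre → $22800.06
13 Sep – 31 Dec 2008: 48,758 litres at $1.10/litre → $53633.80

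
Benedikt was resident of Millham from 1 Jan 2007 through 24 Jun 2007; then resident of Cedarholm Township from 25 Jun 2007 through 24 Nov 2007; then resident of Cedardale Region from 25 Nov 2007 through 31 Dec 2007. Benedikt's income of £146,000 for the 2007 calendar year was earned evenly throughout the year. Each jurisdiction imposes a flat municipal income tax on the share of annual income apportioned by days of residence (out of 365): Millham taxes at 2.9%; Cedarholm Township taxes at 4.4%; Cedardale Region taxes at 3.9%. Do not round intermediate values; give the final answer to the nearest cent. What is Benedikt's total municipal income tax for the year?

Millham, 1 Jan – 24 Jun 2007: 175 days → £146,000 × 2.9% × 175/365 = £2,030.0000
Cedarholm Township, 25 Jun – 24 Nov 2007: 153 days → £146,000 × 4.4% × 153/365 = £2,692.8000
Cedardale Region, 25 Nov – 31 Dec 2007: 37 days → £146,000 × 3.9% × 37/365 = £577.2000
Total = £5,300.0000

£5,300.00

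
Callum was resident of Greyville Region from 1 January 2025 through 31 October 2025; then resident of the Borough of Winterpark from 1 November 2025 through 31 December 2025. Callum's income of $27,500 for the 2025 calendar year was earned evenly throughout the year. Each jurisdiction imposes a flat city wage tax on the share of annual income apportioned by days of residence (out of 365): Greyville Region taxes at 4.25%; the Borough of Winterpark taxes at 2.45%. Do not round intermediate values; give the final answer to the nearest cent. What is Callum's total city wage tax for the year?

$1,086.02

Greyville Region, 1 January – 31 October 2025: 304 days → $27,500 × 4.25% × 304/365 = $973.4247
The Borough of Winterpark, 1 November – 31 December 2025: 61 days → $27,500 × 2.45% × 61/365 = $112.5993
Total = $1,086.0240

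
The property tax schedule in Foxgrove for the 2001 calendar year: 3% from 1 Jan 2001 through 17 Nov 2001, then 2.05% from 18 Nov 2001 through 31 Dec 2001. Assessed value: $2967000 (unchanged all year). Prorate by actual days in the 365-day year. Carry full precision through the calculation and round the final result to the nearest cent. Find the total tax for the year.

$85612.18

1 Jan – 17 Nov 2001: 321 days at 3% → $2967000 × 3% × 321/365 = $78280.0274
18 Nov – 31 Dec 2001: 44 days at 2.05% → $2967000 × 2.05% × 44/365 = $7332.1479
Total = $85612.1753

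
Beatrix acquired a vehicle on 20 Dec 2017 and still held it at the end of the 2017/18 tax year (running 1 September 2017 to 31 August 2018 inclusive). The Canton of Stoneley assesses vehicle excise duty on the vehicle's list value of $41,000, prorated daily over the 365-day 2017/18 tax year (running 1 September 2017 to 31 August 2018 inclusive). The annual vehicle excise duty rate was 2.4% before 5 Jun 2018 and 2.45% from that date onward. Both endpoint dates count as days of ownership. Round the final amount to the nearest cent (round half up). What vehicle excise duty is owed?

20 Dec 2017 – 4 Jun 2018: 167 days at 2.4% → $41,000 × 2.4% × 167/365 = $450.2137
5 Jun – 31 Aug 2018: 88 days at 2.45% → $41,000 × 2.45% × 88/365 = $242.1808
Total = $692.3945

$692.39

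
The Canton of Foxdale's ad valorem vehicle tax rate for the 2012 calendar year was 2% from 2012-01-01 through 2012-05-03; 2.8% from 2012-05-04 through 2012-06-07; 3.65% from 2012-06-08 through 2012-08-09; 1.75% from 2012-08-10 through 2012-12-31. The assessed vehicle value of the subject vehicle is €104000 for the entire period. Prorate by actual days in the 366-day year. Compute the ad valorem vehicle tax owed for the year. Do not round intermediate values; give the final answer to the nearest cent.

€2352.64

2012-01-01 to 2012-05-03: 124 days at 2% → €104000 × 2% × 124/366 = €704.6995
2012-05-04 to 2012-06-07: 35 days at 2.8% → €104000 × 2.8% × 35/366 = €278.4699
2012-06-08 to 2012-08-09: 63 days at 3.65% → €104000 × 3.65% × 63/366 = €653.4098
2012-08-10 to 2012-12-31: 144 days at 1.75% → €104000 × 1.75% × 144/366 = €716.0656
Total = €2352.6448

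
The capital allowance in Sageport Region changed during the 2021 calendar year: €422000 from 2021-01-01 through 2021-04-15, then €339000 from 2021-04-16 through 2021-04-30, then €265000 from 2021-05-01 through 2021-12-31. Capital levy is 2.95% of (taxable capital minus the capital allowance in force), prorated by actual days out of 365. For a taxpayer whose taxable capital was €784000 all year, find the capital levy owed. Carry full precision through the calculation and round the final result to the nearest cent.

2021-01-01 to 2021-04-15: 105 days, exemption €422000 → (€784000 − €422000) × 2.95% × 105/365 = €3072.0411
2021-04-16 to 2021-04-30: 15 days, exemption €339000 → (€784000 − €339000) × 2.95% × 15/365 = €539.4863
2021-05-01 to 2021-12-31: 245 days, exemption €265000 → (€784000 − €265000) × 2.95% × 245/365 = €10276.9110
Total = €13888.4384

€13888.44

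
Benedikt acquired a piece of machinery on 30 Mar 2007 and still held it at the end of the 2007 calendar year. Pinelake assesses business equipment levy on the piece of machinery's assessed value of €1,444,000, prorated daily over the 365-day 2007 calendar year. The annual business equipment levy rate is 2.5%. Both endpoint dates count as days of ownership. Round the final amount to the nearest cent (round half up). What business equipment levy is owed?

€27,396.44

Days held (30 Mar – 31 Dec 2007): 277 out of 365
Tax = €1,444,000 × 2.5% × 277/365 = €27,396.4384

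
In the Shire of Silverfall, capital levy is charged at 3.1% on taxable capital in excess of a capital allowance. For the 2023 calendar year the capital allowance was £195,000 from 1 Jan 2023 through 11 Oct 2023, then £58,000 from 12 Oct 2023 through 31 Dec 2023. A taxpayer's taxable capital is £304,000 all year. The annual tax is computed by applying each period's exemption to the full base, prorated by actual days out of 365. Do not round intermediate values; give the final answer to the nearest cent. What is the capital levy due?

1 Jan – 11 Oct 2023: 284 days, exemption £195,000 → (£304,000 − £195,000) × 3.1% × 284/365 = £2,629.1397
12 Oct – 31 Dec 2023: 81 days, exemption £58,000 → (£304,000 − £58,000) × 3.1% × 81/365 = £1,692.3452
Total = £4,321.4849

£4,321.48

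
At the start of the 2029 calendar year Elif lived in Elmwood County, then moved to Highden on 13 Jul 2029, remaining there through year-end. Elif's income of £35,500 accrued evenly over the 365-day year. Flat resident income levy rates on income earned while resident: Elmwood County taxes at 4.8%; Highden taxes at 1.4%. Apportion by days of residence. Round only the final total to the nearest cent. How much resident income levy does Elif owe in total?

Elmwood County, 1 Jan – 12 Jul 2029: 193 days → £35,500 × 4.8% × 193/365 = £901.0192
Highden, 13 Jul – 31 Dec 2029: 172 days → £35,500 × 1.4% × 172/365 = £234.2027
Total = £1,135.2219

£1,135.22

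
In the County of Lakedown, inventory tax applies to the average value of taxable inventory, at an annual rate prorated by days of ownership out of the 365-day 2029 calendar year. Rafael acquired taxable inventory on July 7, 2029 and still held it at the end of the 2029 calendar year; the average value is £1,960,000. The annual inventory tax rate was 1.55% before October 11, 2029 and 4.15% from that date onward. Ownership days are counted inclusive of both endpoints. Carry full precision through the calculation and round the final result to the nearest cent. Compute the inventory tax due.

July 7 – October 10, 2029: 96 days at 1.55% → £1,960,000 × 1.55% × 96/365 = £7,990.3562
October 11 – December 31, 2029: 82 days at 4.15% → £1,960,000 × 4.15% × 82/365 = £18,273.6438
Total = £26,264.0000

£26,264.00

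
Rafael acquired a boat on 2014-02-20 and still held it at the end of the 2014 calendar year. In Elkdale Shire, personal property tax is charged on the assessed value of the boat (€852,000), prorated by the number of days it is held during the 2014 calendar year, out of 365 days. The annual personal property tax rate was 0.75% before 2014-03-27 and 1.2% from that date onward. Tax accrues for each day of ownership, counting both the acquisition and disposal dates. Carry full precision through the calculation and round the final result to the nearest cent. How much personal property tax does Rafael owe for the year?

€8,455.81

2014-02-20 to 2014-03-26: 35 days at 0.75% → €852,000 × 0.75% × 35/365 = €612.7397
2014-03-27 to 2014-12-31: 280 days at 1.2% → €852,000 × 1.2% × 280/365 = €7,843.0685
Total = €8,455.8082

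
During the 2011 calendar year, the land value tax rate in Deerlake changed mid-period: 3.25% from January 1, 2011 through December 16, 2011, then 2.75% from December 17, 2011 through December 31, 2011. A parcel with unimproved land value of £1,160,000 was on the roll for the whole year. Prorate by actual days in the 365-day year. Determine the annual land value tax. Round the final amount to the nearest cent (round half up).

£37,461.64

January 1 – December 16, 2011: 350 days at 3.25% → £1,160,000 × 3.25% × 350/365 = £36,150.6849
December 17 – December 31, 2011: 15 days at 2.75% → £1,160,000 × 2.75% × 15/365 = £1,310.9589
Total = £37,461.6438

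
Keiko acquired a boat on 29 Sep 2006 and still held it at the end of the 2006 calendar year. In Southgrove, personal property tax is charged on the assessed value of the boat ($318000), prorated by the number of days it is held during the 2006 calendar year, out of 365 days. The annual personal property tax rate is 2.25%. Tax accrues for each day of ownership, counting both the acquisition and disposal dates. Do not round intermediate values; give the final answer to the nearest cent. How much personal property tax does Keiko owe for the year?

$1842.66

Days held (29 Sep – 31 Dec 2006): 94 out of 365
Tax = $318000 × 2.25% × 94/365 = $1842.6575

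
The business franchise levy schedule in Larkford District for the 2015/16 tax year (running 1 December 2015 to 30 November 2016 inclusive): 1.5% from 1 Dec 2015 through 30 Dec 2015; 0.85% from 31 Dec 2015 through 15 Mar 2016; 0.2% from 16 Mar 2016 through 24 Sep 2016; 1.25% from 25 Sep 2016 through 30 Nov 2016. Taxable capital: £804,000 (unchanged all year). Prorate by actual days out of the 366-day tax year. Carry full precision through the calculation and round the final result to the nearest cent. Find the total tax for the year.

£5,095.30

1 Dec – 30 Dec 2015: 30 days at 1.5% → £804,000 × 1.5% × 30/366 = £988.5246
31 Dec 2015 – 15 Mar 2016: 76 days at 0.85% → £804,000 × 0.85% × 76/366 = £1,419.0820
16 Mar – 24 Sep 2016: 193 days at 0.2% → £804,000 × 0.2% × 193/366 = £847.9344
25 Sep – 30 Nov 2016: 67 days at 1.25% → £804,000 × 1.25% × 67/366 = £1,839.7541
Total = £5,095.2951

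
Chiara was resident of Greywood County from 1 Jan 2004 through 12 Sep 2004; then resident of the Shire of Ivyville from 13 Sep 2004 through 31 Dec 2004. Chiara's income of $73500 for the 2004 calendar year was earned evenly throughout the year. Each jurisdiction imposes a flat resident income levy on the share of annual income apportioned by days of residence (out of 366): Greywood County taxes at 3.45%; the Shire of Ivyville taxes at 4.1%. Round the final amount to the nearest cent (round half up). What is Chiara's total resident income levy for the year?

$2679.34

Greywood County, 1 Jan – 12 Sep 2004: 256 days → $73500 × 3.45% × 256/366 = $1773.6393
The Shire of Ivyville, 13 Sep – 31 Dec 2004: 110 days → $73500 × 4.1% × 110/366 = $905.6967
Total = $2679.3361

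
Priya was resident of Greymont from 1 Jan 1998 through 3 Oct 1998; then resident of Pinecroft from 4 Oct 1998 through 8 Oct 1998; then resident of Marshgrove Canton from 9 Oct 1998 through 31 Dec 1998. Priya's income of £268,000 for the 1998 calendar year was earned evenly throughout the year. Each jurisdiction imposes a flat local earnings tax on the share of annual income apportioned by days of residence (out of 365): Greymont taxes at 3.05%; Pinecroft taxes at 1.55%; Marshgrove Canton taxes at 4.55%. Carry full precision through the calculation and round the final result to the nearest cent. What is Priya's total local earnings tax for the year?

Greymont, 1 Jan – 3 Oct 1998: 276 days → £268,000 × 3.05% × 276/365 = £6,180.8877
Pinecroft, 4 Oct – 8 Oct 1998: 5 days → £268,000 × 1.55% × 5/365 = £56.9041
Marshgrove Canton, 9 Oct – 31 Dec 1998: 84 days → £268,000 × 4.55% × 84/365 = £2,806.2904
Total = £9,044.0822

£9,044.08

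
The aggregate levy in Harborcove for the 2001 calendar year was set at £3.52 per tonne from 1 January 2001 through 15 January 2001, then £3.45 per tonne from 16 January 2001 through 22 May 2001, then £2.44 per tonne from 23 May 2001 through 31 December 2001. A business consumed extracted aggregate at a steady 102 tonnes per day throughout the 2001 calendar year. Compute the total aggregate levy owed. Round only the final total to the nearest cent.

1 January – 15 January 2001: 15 days × 102 tonnes/day = 1,530 tonnes at £3.52/tonne → £5,385.60
16 January – 22 May 2001: 127 days × 102 tonnes/day = 12,954 tonnes at £3.45/tonne → £44,691.30
23 May – 31 December 2001: 223 days × 102 tonnes/day = 22,746 tonnes at £2.44/tonne → £55,500.24

£105,577.14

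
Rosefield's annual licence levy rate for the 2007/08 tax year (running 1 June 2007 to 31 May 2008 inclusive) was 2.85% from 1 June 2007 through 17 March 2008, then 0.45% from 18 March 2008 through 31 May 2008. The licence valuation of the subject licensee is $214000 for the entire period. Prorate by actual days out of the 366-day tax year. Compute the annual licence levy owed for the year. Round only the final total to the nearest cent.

$5046.54

1 June 2007 – 17 March 2008: 291 days at 2.85% → $214000 × 2.85% × 291/366 = $4849.2049
18 March – 31 May 2008: 75 days at 0.45% → $214000 × 0.45% × 75/366 = $197.3361
Total = $5046.5410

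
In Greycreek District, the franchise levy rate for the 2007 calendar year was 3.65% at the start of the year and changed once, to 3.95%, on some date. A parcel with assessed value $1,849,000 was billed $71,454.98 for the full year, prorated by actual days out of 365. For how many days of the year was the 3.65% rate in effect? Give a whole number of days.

Let d = days at the first rate; then 365 − d days at the second rate.
$1,849,000 × [3.65%·d + 3.95%·(365−d)] / 365 = $71,454.98
Solving gives d = 104, so the new rate took effect on 15 Apr 2007.

104 days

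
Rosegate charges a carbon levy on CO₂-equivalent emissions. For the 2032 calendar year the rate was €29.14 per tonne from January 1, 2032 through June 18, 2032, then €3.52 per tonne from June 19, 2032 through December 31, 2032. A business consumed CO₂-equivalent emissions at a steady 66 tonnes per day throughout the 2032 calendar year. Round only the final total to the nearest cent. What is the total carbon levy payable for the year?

€372,485.52

January 1 – June 18, 2032: 170 days × 66 tonnes/day = 11,220 tonnes at €29.14/tonne → €326,950.80
June 19 – December 31, 2032: 196 days × 66 tonnes/day = 12,936 tonnes at €3.52/tonne → €45,534.72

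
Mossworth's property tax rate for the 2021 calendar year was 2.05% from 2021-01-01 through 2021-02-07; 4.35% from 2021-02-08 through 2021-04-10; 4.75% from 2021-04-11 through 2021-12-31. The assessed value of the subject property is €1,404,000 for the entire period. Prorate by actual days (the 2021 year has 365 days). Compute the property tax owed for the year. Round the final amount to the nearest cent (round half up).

2021-01-01 to 2021-02-07: 38 days at 2.05% → €1,404,000 × 2.05% × 38/365 = €2,996.4822
2021-02-08 to 2021-04-10: 62 days at 4.35% → €1,404,000 × 4.35% × 62/365 = €10,374.2137
2021-04-11 to 2021-12-31: 265 days at 4.75% → €1,404,000 × 4.75% × 265/365 = €48,418.7671
Total = €61,789.4630

€61,789.46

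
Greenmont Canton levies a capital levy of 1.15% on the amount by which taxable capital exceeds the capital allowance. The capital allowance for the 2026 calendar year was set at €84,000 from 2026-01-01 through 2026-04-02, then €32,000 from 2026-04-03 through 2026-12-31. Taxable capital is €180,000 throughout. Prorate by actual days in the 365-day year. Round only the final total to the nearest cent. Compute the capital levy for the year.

€1,551.27

2026-01-01 to 2026-04-02: 92 days, exemption €84,000 → (€180,000 − €84,000) × 1.15% × 92/365 = €278.2685
2026-04-03 to 2026-12-31: 273 days, exemption €32,000 → (€180,000 − €32,000) × 1.15% × 273/365 = €1,273.0027
Total = €1,551.2712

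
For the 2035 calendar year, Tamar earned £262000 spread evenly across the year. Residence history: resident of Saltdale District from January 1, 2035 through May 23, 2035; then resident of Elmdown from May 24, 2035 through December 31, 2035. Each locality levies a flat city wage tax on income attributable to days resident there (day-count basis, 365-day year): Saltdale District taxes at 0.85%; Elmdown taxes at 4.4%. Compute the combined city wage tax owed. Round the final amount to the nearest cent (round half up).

Saltdale District, January 1 – May 23, 2035: 143 days → £262000 × 0.85% × 143/365 = £872.4959
Elmdown, May 24 – December 31, 2035: 222 days → £262000 × 4.4% × 222/365 = £7011.5507
Total = £7884.0466

£7884.05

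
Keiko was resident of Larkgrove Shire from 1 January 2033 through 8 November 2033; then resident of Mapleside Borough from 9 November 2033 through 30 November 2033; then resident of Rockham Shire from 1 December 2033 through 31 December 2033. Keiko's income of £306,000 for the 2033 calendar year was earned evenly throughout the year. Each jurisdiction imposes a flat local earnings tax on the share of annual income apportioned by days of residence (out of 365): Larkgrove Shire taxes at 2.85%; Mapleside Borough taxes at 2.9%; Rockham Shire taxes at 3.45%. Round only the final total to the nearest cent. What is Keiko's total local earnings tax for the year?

Larkgrove Shire, 1 January – 8 November 2033: 312 days → £306,000 × 2.85% × 312/365 = £7,454.6630
Mapleside Borough, 9 November – 30 November 2033: 22 days → £306,000 × 2.9% × 22/365 = £534.8712
Rockham Shire, 1 December – 31 December 2033: 31 days → £306,000 × 3.45% × 31/365 = £896.6219
Total = £8,886.1562

£8,886.16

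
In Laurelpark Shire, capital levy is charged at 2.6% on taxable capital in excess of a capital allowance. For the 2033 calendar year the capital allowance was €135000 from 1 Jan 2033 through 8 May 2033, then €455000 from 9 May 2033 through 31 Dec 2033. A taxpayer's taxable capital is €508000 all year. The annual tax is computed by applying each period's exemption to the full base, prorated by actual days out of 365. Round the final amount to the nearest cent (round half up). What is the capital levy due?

€4295.70

1 Jan – 8 May 2033: 128 days, exemption €135000 → (€508000 − €135000) × 2.6% × 128/365 = €3400.9425
9 May – 31 Dec 2033: 237 days, exemption €455000 → (€508000 − €455000) × 2.6% × 237/365 = €894.7562
Total = €4295.6986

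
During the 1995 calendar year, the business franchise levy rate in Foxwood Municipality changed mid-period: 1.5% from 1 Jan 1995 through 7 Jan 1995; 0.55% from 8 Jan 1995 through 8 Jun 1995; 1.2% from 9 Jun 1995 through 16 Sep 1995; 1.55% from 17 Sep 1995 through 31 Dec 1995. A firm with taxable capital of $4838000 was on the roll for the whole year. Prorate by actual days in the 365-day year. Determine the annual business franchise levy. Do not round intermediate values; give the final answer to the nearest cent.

$50156.14

1 Jan – 7 Jan 1995: 7 days at 1.5% → $4838000 × 1.5% × 7/365 = $1391.7534
8 Jan – 8 Jun 1995: 152 days at 0.55% → $4838000 × 0.55% × 152/365 = $11081.0082
9 Jun – 16 Sep 1995: 100 days at 1.2% → $4838000 × 1.2% × 100/365 = $15905.7534
17 Sep – 31 Dec 1995: 106 days at 1.55% → $4838000 × 1.55% × 106/365 = $21777.6274
Total = $50156.1425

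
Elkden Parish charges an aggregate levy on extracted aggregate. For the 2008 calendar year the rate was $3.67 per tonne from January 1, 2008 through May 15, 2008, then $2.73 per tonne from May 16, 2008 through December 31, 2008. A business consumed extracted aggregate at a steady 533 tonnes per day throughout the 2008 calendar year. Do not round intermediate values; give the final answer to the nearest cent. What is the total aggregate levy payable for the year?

$600,701.66

January 1 – May 15, 2008: 136 days × 533 tonnes/day = 72,488 tonnes at $3.67/tonne → $266,030.96
May 16 – December 31, 2008: 230 days × 533 tonnes/day = 122,590 tonnes at $2.73/tonne → $334,670.70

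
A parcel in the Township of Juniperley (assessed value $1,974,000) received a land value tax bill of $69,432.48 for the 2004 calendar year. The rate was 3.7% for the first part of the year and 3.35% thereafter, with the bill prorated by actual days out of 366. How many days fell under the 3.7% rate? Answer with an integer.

175 days

Let d = days at the first rate; then 366 − d days at the second rate.
$1,974,000 × [3.7%·d + 3.35%·(366−d)] / 366 = $69,432.48
Solving gives d = 175, so the new rate took effect on June 24, 2004.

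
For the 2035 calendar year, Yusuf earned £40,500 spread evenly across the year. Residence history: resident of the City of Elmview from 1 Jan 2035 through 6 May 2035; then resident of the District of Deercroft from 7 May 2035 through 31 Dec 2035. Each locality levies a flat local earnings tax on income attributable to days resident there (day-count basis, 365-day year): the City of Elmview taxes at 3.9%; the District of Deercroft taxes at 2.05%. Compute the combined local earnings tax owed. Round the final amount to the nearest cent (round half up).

The City of Elmview, 1 Jan – 6 May 2035: 126 days → £40,500 × 3.9% × 126/365 = £545.2521
The District of Deercroft, 7 May – 31 Dec 2035: 239 days → £40,500 × 2.05% × 239/365 = £543.6432
Total = £1,088.8952

£1,088.90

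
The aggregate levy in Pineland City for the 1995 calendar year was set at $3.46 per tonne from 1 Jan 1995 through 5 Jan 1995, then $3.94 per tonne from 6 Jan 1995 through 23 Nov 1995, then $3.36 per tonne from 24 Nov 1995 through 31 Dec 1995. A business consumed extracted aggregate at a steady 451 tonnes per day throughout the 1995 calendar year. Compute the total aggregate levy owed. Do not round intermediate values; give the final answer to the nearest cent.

$637560.66

1 Jan – 5 Jan 1995: 5 days × 451 tonnes/day = 2,255 tonnes at $3.46/tonne → $7802.30
6 Jan – 23 Nov 1995: 322 days × 451 tonnes/day = 145,222 tonnes at $3.94/tonne → $572174.68
24 Nov – 31 Dec 1995: 38 days × 451 tonnes/day = 17,138 tonnes at $3.36/tonne → $57583.68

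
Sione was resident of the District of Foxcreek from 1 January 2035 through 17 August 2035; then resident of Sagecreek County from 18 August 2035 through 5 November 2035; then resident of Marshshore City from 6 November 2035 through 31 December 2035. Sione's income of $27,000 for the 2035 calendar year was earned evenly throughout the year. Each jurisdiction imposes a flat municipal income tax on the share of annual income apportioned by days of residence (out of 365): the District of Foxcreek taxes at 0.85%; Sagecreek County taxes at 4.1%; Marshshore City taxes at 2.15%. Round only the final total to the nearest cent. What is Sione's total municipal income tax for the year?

The District of Foxcreek, 1 January – 17 August 2035: 229 days → $27,000 × 0.85% × 229/365 = $143.9877
Sagecreek County, 18 August – 5 November 2035: 80 days → $27,000 × 4.1% × 80/365 = $242.6301
Marshshore City, 6 November – 31 December 2035: 56 days → $27,000 × 2.15% × 56/365 = $89.0630
Total = $475.6808

$475.68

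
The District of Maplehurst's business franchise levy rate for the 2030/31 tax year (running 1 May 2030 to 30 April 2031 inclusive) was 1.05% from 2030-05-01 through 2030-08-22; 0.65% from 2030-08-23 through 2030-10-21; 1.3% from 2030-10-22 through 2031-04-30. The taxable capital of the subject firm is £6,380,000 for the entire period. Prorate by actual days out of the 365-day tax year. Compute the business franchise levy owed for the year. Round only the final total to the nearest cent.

2030-05-01 to 2030-08-22: 114 days at 1.05% → £6,380,000 × 1.05% × 114/365 = £20,922.9041
2030-08-23 to 2030-10-21: 60 days at 0.65% → £6,380,000 × 0.65% × 60/365 = £6,816.9863
2030-10-22 to 2031-04-30: 191 days at 1.3% → £6,380,000 × 1.3% × 191/365 = £43,401.4795
Total = £71,141.3699

£71,141.37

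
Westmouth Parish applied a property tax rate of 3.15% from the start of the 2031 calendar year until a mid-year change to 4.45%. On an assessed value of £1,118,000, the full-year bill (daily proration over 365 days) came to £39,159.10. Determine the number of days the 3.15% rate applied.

Let d = days at the first rate; then 365 − d days at the second rate.
£1,118,000 × [3.15%·d + 4.45%·(365−d)] / 365 = £39,159.10
Solving gives d = 266, so the new rate took effect on 24 September 2031.

266 days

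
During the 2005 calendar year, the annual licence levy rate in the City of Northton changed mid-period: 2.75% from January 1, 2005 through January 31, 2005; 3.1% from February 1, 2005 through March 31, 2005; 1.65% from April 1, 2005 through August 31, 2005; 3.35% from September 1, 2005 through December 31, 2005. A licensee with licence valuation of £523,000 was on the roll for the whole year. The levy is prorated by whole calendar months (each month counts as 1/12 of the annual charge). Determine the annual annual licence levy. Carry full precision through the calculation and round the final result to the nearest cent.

January 1 – January 31, 2005: 1 month at 2.75% → £523,000 × 2.75% × 1/12 = £1,198.5417
February 1 – March 31, 2005: 2 months at 3.1% → £523,000 × 3.1% × 2/12 = £2,702.1667
April 1 – August 31, 2005: 5 months at 1.65% → £523,000 × 1.65% × 5/12 = £3,595.6250
September 1 – December 31, 2005: 4 months at 3.35% → £523,000 × 3.35% × 4/12 = £5,840.1667
Total = £13,336.5000

£13,336.50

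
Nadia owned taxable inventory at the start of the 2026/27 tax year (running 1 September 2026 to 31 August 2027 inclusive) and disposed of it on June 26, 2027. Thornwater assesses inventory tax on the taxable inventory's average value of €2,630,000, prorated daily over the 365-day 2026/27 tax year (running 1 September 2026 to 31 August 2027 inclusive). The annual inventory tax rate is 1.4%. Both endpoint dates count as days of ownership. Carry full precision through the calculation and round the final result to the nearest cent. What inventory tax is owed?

€30,162.14

Days held (September 1, 2026 – June 26, 2027): 299 out of 365
Tax = €2,630,000 × 1.4% × 299/365 = €30,162.1370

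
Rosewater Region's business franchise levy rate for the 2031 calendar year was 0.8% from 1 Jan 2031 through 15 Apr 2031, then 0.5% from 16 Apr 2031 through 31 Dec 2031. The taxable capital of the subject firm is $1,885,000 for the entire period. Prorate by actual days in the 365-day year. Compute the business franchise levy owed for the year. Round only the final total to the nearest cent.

1 Jan – 15 Apr 2031: 105 days at 0.8% → $1,885,000 × 0.8% × 105/365 = $4,338.0822
16 Apr – 31 Dec 2031: 260 days at 0.5% → $1,885,000 × 0.5% × 260/365 = $6,713.6986
Total = $11,051.7808

$11,051.78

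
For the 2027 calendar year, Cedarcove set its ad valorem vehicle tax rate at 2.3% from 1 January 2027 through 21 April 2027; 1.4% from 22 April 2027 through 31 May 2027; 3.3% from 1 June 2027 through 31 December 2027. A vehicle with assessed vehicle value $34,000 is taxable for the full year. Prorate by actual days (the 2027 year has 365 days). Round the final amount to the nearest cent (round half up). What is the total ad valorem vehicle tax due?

1 January – 21 April 2027: 111 days at 2.3% → $34,000 × 2.3% × 111/365 = $237.8137
22 April – 31 May 2027: 40 days at 1.4% → $34,000 × 1.4% × 40/365 = $52.1644
1 June – 31 December 2027: 214 days at 3.3% → $34,000 × 3.3% × 214/365 = $657.8301
Total = $947.8082

$947.81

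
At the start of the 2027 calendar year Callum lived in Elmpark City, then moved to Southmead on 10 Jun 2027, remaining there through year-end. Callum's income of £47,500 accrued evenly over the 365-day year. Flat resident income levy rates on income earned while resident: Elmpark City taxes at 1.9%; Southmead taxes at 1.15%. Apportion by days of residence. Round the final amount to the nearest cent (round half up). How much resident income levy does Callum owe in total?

£702.41

Elmpark City, 1 Jan – 9 Jun 2027: 160 days → £47,500 × 1.9% × 160/365 = £395.6164
Southmead, 10 Jun – 31 Dec 2027: 205 days → £47,500 × 1.15% × 205/365 = £306.7979
Total = £702.4144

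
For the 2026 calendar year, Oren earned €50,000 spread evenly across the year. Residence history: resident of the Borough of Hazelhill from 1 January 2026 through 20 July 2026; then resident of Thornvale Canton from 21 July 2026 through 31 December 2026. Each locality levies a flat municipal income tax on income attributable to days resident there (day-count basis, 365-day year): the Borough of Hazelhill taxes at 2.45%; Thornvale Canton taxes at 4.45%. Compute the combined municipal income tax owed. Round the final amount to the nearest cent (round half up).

The Borough of Hazelhill, 1 January – 20 July 2026: 201 days → €50,000 × 2.45% × 201/365 = €674.5890
Thornvale Canton, 21 July – 31 December 2026: 164 days → €50,000 × 4.45% × 164/365 = €999.7260
Total = €1,674.3151

€1,674.32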